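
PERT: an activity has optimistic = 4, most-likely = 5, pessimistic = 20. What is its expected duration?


te = (o + 4m + p) / 6
= (4 + 4×5 + 20) / 6
= (4 + 20 + 20) / 6
= 44 / 6
= 7.33


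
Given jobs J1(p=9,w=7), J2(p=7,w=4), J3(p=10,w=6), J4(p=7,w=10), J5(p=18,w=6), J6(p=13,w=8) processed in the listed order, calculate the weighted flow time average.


Completion times:
  J1: C=9, w×C=7×9=63
  J2: C=16, w×C=4×16=64
  J3: C=26, w×C=6×26=156
  J4: C=33, w×C=10×33=330
  J5: C=51, w×C=6×51=306
  J6: C=64, w×C=8×64=512
Sum w×C = 1431
Sum w = 41
Weighted avg = 1431/41
= 34.90


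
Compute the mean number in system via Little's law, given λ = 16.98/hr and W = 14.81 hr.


Little's law: L = λ × W
= 16.98 × 14.81
= 251.47


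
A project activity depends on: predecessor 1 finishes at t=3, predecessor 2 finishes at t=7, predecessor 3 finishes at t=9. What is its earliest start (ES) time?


ES = max of all predecessor completion times
Predecessors: [3, 7, 9]
ES = max(3, 7, 9)
= 9


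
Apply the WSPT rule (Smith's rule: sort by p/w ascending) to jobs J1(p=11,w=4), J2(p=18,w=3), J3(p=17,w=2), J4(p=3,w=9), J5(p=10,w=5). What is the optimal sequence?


WSPT (Smith's rule): sort by p/w ascending
  J4: p/w = 3/9 = 0.333
  J5: p/w = 10/5 = 2.000
  J1: p/w = 11/4 = 2.750
  J2: p/w = 18/3 = 6.000
  J3: p/w = 17/2 = 8.500
Order: J4 → J5 → J1 → J2 → J3


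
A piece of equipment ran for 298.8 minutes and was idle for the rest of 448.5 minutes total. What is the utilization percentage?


Utilization = busy / total × 100
= 298.8 / 448.5 × 100
= 66.6%


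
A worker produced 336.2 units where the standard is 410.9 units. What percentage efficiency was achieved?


Efficiency = (actual / standard) × 100
= (336.2 / 410.9) × 100
= 81.8%


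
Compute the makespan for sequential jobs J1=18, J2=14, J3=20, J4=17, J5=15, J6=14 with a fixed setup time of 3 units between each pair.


Makespan = Σ processing + (n-1) × setup
= (18 + 14 + 20 + 17 + 15 + 14) + (6-1)×3
= 98 + 15
= 113 time units


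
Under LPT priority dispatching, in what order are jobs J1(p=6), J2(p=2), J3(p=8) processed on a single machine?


LPT: sort by longest processing time first
  J3: p=8
  J1: p=6
  J2: p=2
Order: J3 → J1 → J2


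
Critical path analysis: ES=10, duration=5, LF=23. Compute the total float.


EF = ES + duration = 10 + 5 = 15
LS = LF - duration = 23 - 5 = 18
Total Float = LF - EF = 23 - 15
(or LS - ES = 18 - 10)
= 8


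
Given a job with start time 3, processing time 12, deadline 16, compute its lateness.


Completion = 3 + 12 = 15
Lateness = C - d = 15 - 16
= -1


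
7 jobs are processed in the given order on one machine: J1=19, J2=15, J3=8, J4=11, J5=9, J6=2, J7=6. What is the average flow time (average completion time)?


Completion times:
  J1: completes at 19
  J2: completes at 34
  J3: completes at 42
  J4: completes at 53
  J5: completes at 62
  J6: completes at 64
  J7: completes at 70
Sum = 344
Average = 344/7
= 49.14


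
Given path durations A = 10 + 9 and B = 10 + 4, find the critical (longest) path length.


Path A: 10 + 9 = 19
Path B: 10 + 4 = 14
Critical path = longest = max(19, 14)
= 19 (Path A)


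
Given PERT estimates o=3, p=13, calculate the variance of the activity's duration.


σ² = ((p - o) / 6)² = (p - o)² / 36
= (13 - 3)² / 36
= 10² / 36
= 100 / 36
= 2.7778


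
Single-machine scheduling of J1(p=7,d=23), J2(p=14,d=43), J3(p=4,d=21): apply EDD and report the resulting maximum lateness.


EDD order: J3 → J1 → J2
Completion and lateness:
  J3: C=4, d=21, L=4-21=-17
  J1: C=11, d=23, L=11-23=-12
  J2: C=25, d=43, L=25-43=-18
Lmax = max(-17, -12, -18)
= -12


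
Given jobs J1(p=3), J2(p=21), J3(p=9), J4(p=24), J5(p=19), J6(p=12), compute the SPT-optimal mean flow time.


SPT order: J1 → J3 → J6 → J5 → J2 → J4
Completion times:
  J1: C=3
  J3: C=12
  J6: C=24
  J5: C=43
  J2: C=64
  J4: C=88
Sum = 234, n = 6
Mean flow = 234/6
= 39.00


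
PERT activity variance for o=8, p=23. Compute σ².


σ² = ((p - o) / 6)² = (p - o)² / 36
= (23 - 8)² / 36
= 15² / 36
= 225 / 36
= 6.2500


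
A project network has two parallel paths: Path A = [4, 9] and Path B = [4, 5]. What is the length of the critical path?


Path A: 4 + 9 = 13
Path B: 4 + 5 = 9
Critical path = longest = max(13, 9)
= 13 (Path A)


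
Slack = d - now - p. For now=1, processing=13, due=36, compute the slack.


Slack = due - current_time - processing
= 36 - 1 - 13
= 22


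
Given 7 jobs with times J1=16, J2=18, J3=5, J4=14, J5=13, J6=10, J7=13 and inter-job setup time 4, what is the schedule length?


Makespan = Σ processing + (n-1) × setup
= (16 + 18 + 5 + 14 + 13 + 10 + 13) + (7-1)×4
= 89 + 24
= 113 time units


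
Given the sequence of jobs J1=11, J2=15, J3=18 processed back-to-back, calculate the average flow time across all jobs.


Completion times:
  J1: completes at 11
  J2: completes at 26
  J3: completes at 44
Sum = 81
Average = 81/3
= 27.00


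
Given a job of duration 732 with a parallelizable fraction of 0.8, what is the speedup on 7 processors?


Amdahl's law: T_p = T × ((1-p) + p/N)
= 732 × ((1-0.8) + 0.8/7)
= 732 × (0.20 + 0.1143)
= 732 × 0.3143
= 230.06
Speedup = 732/230.06
= 3.18×


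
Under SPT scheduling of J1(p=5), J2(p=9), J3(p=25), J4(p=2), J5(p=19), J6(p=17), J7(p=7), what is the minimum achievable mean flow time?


SPT order: J4 → J1 → J7 → J2 → J6 → J5 → J3
Completion times:
  J4: C=2
  J1: C=7
  J7: C=14
  J2: C=23
  J6: C=40
  J5: C=59
  J3: C=84
Sum = 229, n = 7
Mean flow = 229/7
= 32.71


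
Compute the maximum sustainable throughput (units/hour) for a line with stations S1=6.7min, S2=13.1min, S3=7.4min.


Bottleneck = longest station time
Station times: [6.7, 13.1, 7.4]
Max = 13.1 min
Rate = 60 / 13.1
= 4.58 units/hour (bottleneck: 13.1min)


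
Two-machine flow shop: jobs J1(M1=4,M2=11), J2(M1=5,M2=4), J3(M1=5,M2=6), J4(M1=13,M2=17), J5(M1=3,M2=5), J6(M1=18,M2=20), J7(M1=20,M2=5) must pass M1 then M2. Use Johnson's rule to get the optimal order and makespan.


Johnson's rule:
Group 1 (M1≤M2, sort by M1): ['J5', 'J1', 'J3', 'J4', 'J6']
Group 2 (M1>M2, sort desc M2): ['J7', 'J2']
Sequence: J5 → J1 → J3 → J4 → J6 → J7 → J2
Makespan calculation:
  J5: M1 done=3, M2 done=8
  J1: M1 done=7, M2 done=19
  J3: M1 done=12, M2 done=25
  J4: M1 done=25, M2 done=42
  J6: M1 done=43, M2 done=63
  J7: M1 done=63, M2 done=68
  J2: M1 done=68, M2 done=72
= Sequence: J5 → J1 → J3 → J4 → J6 → J7 → J2, Makespan: 72


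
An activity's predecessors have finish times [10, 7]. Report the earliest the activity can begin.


ES = max of all predecessor completion times
Predecessors: [10, 7]
ES = max(10, 7)
= 10


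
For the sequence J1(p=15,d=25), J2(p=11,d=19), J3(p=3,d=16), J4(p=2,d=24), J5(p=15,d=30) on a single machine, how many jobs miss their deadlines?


Completion vs due date:
  J1: C=15, d=25 → on time
  J2: C=26, d=19 → TARDY
  J3: C=29, d=16 → TARDY
  J4: C=31, d=24 → TARDY
  J5: C=46, d=30 → TARDY
Tardy jobs: J2, J3, J4, J5
Count = 4


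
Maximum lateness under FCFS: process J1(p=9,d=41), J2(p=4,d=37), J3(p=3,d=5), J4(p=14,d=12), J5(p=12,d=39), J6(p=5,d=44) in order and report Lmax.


Lateness per job (L = C - d):
  J1: C=9, d=41, L=-32
  J2: C=13, d=37, L=-24
  J3: C=16, d=5, L=11
  J4: C=30, d=12, L=18
  J5: C=42, d=39, L=3
  J6: C=47, d=44, L=3
Lmax = max(-32, -24, 11, 18, 3, 3)
= 18


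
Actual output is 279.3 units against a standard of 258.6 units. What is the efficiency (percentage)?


Efficiency = (actual / standard) × 100
= (279.3 / 258.6) × 100
= 108.0%


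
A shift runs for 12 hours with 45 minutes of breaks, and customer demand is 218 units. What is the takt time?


Available = 12×60 - 45 = 675 min
Takt time = 675 / 218
= 3.10 min/unit


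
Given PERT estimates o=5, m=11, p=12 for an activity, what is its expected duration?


te = (o + 4m + p) / 6
= (5 + 4×11 + 12) / 6
= (5 + 44 + 12) / 6
= 61 / 6
= 10.17


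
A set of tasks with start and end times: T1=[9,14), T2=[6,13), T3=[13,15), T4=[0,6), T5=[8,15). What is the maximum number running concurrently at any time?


Check each time point for overlaps:
  t=9: 3 tasks active (T1, T2, T5)
Max concurrent = 3


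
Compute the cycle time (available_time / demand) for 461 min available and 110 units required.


Cycle time = available time / demand
= 461 / 110
= 4.19 min/unit


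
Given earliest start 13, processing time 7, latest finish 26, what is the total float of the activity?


EF = ES + duration = 13 + 7 = 20
LS = LF - duration = 26 - 7 = 19
Total Float = LF - EF = 26 - 20
(or LS - ES = 19 - 13)
= 6


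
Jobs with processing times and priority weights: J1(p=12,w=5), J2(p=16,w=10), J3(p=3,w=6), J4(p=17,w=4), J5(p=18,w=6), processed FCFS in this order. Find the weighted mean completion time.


Completion times:
  J1: C=12, w×C=5×12=60
  J2: C=28, w×C=10×28=280
  J3: C=31, w×C=6×31=186
  J4: C=48, w×C=4×48=192
  J5: C=66, w×C=6×66=396
Sum w×C = 1114
Sum w = 31
Weighted avg = 1114/31
= 35.94


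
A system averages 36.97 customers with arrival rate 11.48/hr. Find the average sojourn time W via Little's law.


Little's law: L = λW → W = L / λ
= 36.97 / 11.48
= 3.22 hours


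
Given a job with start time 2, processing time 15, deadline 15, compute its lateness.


Completion = 2 + 15 = 17
Lateness = C - d = 17 - 15
= 2


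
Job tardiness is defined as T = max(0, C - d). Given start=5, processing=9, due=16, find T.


Completion = start + processing = 5 + 9 = 14
Tardiness = max(0, C - d) = max(0, 14 - 16)
= max(0, -2)
= 0


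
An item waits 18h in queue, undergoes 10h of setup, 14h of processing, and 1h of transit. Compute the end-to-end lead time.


Lead time = queue + setup + processing + transit
= 18 + 10 + 14 + 1
= 43 hours


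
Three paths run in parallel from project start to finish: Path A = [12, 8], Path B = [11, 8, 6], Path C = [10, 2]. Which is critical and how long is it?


Path A: 12 + 8 = 20
Path B: 11 + 8 + 6 = 25
Path C: 10 + 2 = 12
Critical path = longest = max(20, 25, 12)
= 25 (Path B)


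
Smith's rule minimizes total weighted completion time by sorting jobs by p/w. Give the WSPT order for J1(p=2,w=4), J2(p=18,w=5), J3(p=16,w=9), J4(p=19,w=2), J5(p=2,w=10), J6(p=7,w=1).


WSPT (Smith's rule): sort by p/w ascending
  J5: p/w = 2/10 = 0.200
  J1: p/w = 2/4 = 0.500
  J3: p/w = 16/9 = 1.778
  J2: p/w = 18/5 = 3.600
  J6: p/w = 7/1 = 7.000
  J4: p/w = 19/2 = 9.500
Order: J5 → J1 → J3 → J2 → J6 → J4


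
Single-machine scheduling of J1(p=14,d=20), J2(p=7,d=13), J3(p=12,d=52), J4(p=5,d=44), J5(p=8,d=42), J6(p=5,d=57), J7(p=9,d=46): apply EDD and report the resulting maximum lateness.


EDD order: J2 → J1 → J5 → J4 → J7 → J3 → J6
Completion and lateness:
  J2: C=7, d=13, L=7-13=-6
  J1: C=21, d=20, L=21-20=1
  J5: C=29, d=42, L=29-42=-13
  J4: C=34, d=44, L=34-44=-10
  J7: C=43, d=46, L=43-46=-3
  J3: C=55, d=52, L=55-52=3
  J6: C=60, d=57, L=60-57=3
Lmax = max(-6, 1, -13, -10, -3, 3, 3)
= 3


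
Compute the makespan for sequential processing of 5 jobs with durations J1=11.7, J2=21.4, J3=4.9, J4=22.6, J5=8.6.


Sequential makespan: sum all processing times
= 11.7 + 21.4 + 4.9 + 22.6 + 8.6
= 69.2 time units


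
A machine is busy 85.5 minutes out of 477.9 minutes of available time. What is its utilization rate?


Utilization = busy / total × 100
= 85.5 / 477.9 × 100
= 17.9%


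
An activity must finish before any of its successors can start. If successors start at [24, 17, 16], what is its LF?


LF = min of all successor start times
Successors start at: [24, 17, 16]
LF = min(24, 17, 16)
= 16


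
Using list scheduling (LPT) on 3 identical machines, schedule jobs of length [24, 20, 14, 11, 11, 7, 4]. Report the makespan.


Jobs (LPT sorted): [24, 20, 14, 11, 11, 7, 4]
Machines: 3
  J=24 → Machine 1 (load: 0+24=24)
  J=20 → Machine 2 (load: 0+20=20)
  J=14 → Machine 3 (load: 0+14=14)
  J=11 → Machine 3 (load: 14+11=25)
  J=11 → Machine 2 (load: 20+11=31)
  J=7 → Machine 1 (load: 24+7=31)
  J=4 → Machine 3 (load: 25+4=29)
Machine loads: [31, 31, 29]
Makespan = max = 31 time units


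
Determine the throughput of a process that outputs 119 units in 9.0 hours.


Throughput = units / time
= 119 / 9.0
= 13.2 units/hour


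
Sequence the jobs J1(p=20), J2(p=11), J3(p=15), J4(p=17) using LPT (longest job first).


LPT: sort by longest processing time first
  J1: p=20
  J4: p=17
  J3: p=15
  J2: p=11
Order: J1 → J4 → J3 → J2


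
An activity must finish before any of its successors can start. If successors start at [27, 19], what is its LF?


LF = min of all successor start times
Successors start at: [27, 19]
LF = min(27, 19)
= 19


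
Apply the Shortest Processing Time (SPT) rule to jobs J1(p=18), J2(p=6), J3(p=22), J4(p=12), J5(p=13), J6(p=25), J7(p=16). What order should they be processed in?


SPT: sort by shortest processing time
  J2: p=6
  J4: p=12
  J5: p=13
  J7: p=16
  J1: p=18
  J3: p=22
  J6: p=25
Order: J2 → J4 → J5 → J7 → J1 → J3 → J6


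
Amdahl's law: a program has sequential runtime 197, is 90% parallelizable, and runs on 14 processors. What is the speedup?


Amdahl's law: T_p = T × ((1-p) + p/N)
= 197 × ((1-0.9) + 0.9/14)
= 197 × (0.10 + 0.0643)
= 197 × 0.1643
= 32.36
Speedup = 197/32.36
= 6.09×


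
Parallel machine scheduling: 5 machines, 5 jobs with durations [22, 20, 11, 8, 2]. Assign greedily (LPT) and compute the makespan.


Jobs (LPT sorted): [22, 20, 11, 8, 2]
Machines: 5
  J=22 → Machine 1 (load: 0+22=22)
  J=20 → Machine 2 (load: 0+20=20)
  J=11 → Machine 3 (load: 0+11=11)
  J=8 → Machine 4 (load: 0+8=8)
  J=2 → Machine 5 (load: 0+2=2)
Machine loads: [22, 20, 11, 8, 2]
Makespan = max = 22 time units


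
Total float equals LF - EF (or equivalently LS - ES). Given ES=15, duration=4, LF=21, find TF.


EF = ES + duration = 15 + 4 = 19
LS = LF - duration = 21 - 4 = 17
Total Float = LF - EF = 21 - 19
(or LS - ES = 17 - 15)
= 2


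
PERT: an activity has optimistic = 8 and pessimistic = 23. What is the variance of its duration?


σ² = ((p - o) / 6)² = (p - o)² / 36
= (23 - 8)² / 36
= 15² / 36
= 225 / 36
= 6.2500


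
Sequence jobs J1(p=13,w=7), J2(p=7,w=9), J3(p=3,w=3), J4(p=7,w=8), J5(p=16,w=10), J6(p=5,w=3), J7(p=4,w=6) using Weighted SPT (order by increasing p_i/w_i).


WSPT (Smith's rule): sort by p/w ascending
  J7: p/w = 4/6 = 0.667
  J2: p/w = 7/9 = 0.778
  J4: p/w = 7/8 = 0.875
  J3: p/w = 3/3 = 1.000
  J5: p/w = 16/10 = 1.600
  J6: p/w = 5/3 = 1.667
  J1: p/w = 13/7 = 1.857
Order: J7 → J2 → J4 → J3 → J5 → J6 → J1


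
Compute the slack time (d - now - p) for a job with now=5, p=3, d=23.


Slack = due - current_time - processing
= 23 - 5 - 3
= 15


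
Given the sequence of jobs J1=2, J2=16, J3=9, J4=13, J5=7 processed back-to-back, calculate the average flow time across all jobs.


Completion times:
  J1: completes at 2
  J2: completes at 18
  J3: completes at 27
  J4: completes at 40
  J5: completes at 47
Sum = 134
Average = 134/5
= 26.80


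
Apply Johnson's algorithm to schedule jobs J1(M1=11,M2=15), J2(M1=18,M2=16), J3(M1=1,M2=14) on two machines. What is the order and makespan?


Johnson's rule:
Group 1 (M1≤M2, sort by M1): ['J3', 'J1']
Group 2 (M1>M2, sort desc M2): ['J2']
Sequence: J3 → J1 → J2
Makespan calculation:
  J3: M1 done=1, M2 done=15
  J1: M1 done=12, M2 done=30
  J2: M1 done=30, M2 done=46
= Sequence: J3 → J1 → J2, Makespan: 46


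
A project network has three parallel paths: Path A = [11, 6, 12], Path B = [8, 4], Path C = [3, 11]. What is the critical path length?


Path A: 11 + 6 + 12 = 29
Path B: 8 + 4 = 12
Path C: 3 + 11 = 14
Critical path = longest = max(29, 12, 14)
= 29 (Path A)


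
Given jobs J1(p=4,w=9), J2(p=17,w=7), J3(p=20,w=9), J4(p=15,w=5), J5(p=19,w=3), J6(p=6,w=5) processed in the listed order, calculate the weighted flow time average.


Completion times:
  J1: C=4, w×C=9×4=36
  J2: C=21, w×C=7×21=147
  J3: C=41, w×C=9×41=369
  J4: C=56, w×C=5×56=280
  J5: C=75, w×C=3×75=225
  J6: C=81, w×C=5×81=405
Sum w×C = 1462
Sum w = 38
Weighted avg = 1462/38
= 38.47


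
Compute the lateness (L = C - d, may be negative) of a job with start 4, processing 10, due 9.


Completion = 4 + 10 = 14
Lateness = C - d = 14 - 9
= 5


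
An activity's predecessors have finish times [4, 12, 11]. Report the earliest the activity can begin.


ES = max of all predecessor completion times
Predecessors: [4, 12, 11]
ES = max(4, 12, 11)
= 12


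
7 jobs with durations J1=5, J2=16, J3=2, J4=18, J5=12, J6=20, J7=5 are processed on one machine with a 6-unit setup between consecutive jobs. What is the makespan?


Makespan = Σ processing + (n-1) × setup
= (5 + 16 + 2 + 18 + 12 + 20 + 5) + (7-1)×6
= 78 + 36
= 114 time units


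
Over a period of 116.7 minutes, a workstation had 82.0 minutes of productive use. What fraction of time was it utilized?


Utilization = busy / total × 100
= 82.0 / 116.7 × 100
= 70.3%


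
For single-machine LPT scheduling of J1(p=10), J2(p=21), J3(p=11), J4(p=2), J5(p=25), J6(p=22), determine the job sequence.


LPT: sort by longest processing time first
  J5: p=25
  J6: p=22
  J2: p=21
  J3: p=11
  J1: p=10
  J4: p=2
Order: J5 → J6 → J2 → J3 → J1 → J4


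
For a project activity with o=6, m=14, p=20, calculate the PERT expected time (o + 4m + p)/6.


te = (o + 4m + p) / 6
= (6 + 4×14 + 20) / 6
= (6 + 56 + 20) / 6
= 82 / 6
= 13.67


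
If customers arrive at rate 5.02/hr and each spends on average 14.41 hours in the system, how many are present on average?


Little's law: L = λ × W
= 5.02 × 14.41
= 72.34


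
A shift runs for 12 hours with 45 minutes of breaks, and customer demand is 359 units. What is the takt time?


Available = 12×60 - 45 = 675 min
Takt time = 675 / 359
= 1.88 min/unit


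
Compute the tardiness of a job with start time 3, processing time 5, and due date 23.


Completion = start + processing = 3 + 5 = 8
Tardiness = max(0, C - d) = max(0, 8 - 23)
= max(0, -15)
= 0


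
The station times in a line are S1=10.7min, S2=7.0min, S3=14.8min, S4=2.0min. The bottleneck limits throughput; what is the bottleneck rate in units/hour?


Bottleneck = longest station time
Station times: [10.7, 7.0, 14.8, 2.0]
Max = 14.8 min
Rate = 60 / 14.8
= 4.05 units/hour (bottleneck: 14.8min)


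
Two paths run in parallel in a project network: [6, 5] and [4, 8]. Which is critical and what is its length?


Path A: 6 + 5 = 11
Path B: 4 + 8 = 12
Critical path = longest = max(11, 12)
= 12 (Path B)


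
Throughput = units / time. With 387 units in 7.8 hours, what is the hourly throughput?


Throughput = units / time
= 387 / 7.8
= 49.6 units/hour


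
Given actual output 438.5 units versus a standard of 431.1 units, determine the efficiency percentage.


Efficiency = (actual / standard) × 100
= (438.5 / 431.1) × 100
= 101.7%


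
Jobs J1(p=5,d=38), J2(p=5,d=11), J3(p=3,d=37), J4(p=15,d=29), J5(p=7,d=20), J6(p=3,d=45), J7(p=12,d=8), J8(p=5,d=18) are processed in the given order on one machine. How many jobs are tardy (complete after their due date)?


Completion vs due date:
  J1: C=5, d=38 → on time
  J2: C=10, d=11 → on time
  J3: C=13, d=37 → on time
  J4: C=28, d=29 → on time
  J5: C=35, d=20 → TARDY
  J6: C=38, d=45 → on time
  J7: C=50, d=8 → TARDY
  J8: C=55, d=18 → TARDY
Tardy jobs: J5, J7, J8
Count = 3


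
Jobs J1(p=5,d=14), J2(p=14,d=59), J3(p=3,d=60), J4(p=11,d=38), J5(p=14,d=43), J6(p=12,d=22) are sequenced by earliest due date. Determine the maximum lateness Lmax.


EDD order: J1 → J6 → J4 → J5 → J2 → J3
Completion and lateness:
  J1: C=5, d=14, L=5-14=-9
  J6: C=17, d=22, L=17-22=-5
  J4: C=28, d=38, L=28-38=-10
  J5: C=42, d=43, L=42-43=-1
  J2: C=56, d=59, L=56-59=-3
  J3: C=59, d=60, L=59-60=-1
Lmax = max(-9, -5, -10, -1, -3, -1)
= -1


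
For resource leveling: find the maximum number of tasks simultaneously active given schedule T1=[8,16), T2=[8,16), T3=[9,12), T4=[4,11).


Check each time point for overlaps:
  t=9: 4 tasks active (T1, T2, T3, T4)
Max concurrent = 4


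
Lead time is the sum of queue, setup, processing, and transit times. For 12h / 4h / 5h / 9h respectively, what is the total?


Lead time = queue + setup + processing + transit
= 12 + 4 + 5 + 9
= 30 hours


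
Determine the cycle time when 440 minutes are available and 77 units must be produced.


Cycle time = available time / demand
= 440 / 77
= 5.71 min/unit


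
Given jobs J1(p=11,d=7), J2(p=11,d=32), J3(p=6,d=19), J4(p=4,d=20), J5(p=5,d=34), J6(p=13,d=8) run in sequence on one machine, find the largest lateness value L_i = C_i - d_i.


Lateness per job (L = C - d):
  J1: C=11, d=7, L=4
  J2: C=22, d=32, L=-10
  J3: C=28, d=19, L=9
  J4: C=32, d=20, L=12
  J5: C=37, d=34, L=3
  J6: C=50, d=8, L=42
Lmax = max(4, -10, 9, 12, 3, 42)
= 42


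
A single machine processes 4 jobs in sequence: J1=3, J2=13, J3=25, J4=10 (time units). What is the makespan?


Sequential makespan: sum all processing times
= 3 + 13 + 25 + 10
= 51 time units


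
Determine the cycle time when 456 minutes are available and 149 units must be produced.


Cycle time = available time / demand
= 456 / 149
= 3.06 min/unit


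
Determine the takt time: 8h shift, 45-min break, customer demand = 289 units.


Available = 8×60 - 45 = 435 min
Takt time = 435 / 289
= 1.51 min/unit


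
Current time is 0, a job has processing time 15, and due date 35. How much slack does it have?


Slack = due - current_time - processing
= 35 - 0 - 15
= 20


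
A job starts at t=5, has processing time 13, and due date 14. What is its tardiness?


Completion = start + processing = 5 + 13 = 18
Tardiness = max(0, C - d) = max(0, 18 - 14)
= max(0, 4)
= 4


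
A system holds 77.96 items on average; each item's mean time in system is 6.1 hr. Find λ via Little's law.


Little's law: L = λW → λ = L / W
= 77.96 / 6.1
= 12.78 per hour


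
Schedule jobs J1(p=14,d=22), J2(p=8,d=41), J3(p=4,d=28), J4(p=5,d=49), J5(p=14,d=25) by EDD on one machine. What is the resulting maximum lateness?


EDD order: J1 → J5 → J3 → J2 → J4
Completion and lateness:
  J1: C=14, d=22, L=14-22=-8
  J5: C=28, d=25, L=28-25=3
  J3: C=32, d=28, L=32-28=4
  J2: C=40, d=41, L=40-41=-1
  J4: C=45, d=49, L=45-49=-4
Lmax = max(-8, 3, 4, -1, -4)
= 4


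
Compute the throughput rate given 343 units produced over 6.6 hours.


Throughput = units / time
= 343 / 6.6
= 52.0 units/hour


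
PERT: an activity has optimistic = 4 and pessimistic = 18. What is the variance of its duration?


σ² = ((p - o) / 6)² = (p - o)² / 36
= (18 - 4)² / 36
= 14² / 36
= 196 / 36
= 5.4444


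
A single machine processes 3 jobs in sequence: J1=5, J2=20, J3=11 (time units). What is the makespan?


Sequential makespan: sum all processing times
= 5 + 20 + 11
= 36 time units


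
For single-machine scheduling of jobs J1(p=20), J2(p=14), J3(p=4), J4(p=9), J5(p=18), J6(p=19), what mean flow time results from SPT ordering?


SPT order: J3 → J4 → J2 → J5 → J6 → J1
Completion times:
  J3: C=4
  J4: C=13
  J2: C=27
  J5: C=45
  J6: C=64
  J1: C=84
Sum = 237, n = 6
Mean flow = 237/6
= 39.50


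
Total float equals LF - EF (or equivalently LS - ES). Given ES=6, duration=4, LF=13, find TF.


EF = ES + duration = 6 + 4 = 10
LS = LF - duration = 13 - 4 = 9
Total Float = LF - EF = 13 - 10
(or LS - ES = 9 - 6)
= 3


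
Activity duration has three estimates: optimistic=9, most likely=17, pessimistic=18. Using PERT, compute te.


te = (o + 4m + p) / 6
= (9 + 4×17 + 18) / 6
= (9 + 68 + 18) / 6
= 95 / 6
= 15.83


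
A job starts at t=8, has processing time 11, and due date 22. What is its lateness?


Completion = 8 + 11 = 19
Lateness = C - d = 19 - 22
= -3


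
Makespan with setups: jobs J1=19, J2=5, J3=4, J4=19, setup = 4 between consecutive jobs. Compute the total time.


Makespan = Σ processing + (n-1) × setup
= (19 + 5 + 4 + 19) + (4-1)×4
= 47 + 12
= 59 time units


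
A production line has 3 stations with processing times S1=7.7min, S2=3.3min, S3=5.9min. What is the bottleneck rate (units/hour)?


Bottleneck = longest station time
Station times: [7.7, 3.3, 5.9]
Max = 7.7 min
Rate = 60 / 7.7
= 7.79 units/hour (bottleneck: 7.7min)


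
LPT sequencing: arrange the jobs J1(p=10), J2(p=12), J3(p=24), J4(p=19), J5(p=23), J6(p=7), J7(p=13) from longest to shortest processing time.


LPT: sort by longest processing time first
  J3: p=24
  J5: p=23
  J4: p=19
  J7: p=13
  J2: p=12
  J1: p=10
  J6: p=7
Order: J3 → J5 → J4 → J7 → J2 → J1 → J6


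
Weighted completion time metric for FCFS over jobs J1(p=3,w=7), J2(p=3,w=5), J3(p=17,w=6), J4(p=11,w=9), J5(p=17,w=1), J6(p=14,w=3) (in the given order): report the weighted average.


Completion times:
  J1: C=3, w×C=7×3=21
  J2: C=6, w×C=5×6=30
  J3: C=23, w×C=6×23=138
  J4: C=34, w×C=9×34=306
  J5: C=51, w×C=1×51=51
  J6: C=65, w×C=3×65=195
Sum w×C = 741
Sum w = 31
Weighted avg = 741/31
= 23.90


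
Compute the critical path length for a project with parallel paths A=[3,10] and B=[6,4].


Path A: 3 + 10 = 13
Path B: 6 + 4 = 10
Critical path = longest = max(13, 10)
= 13 (Path A)


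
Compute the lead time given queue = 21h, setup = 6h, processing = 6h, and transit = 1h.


Lead time = queue + setup + processing + transit
= 21 + 6 + 6 + 1
= 34 hours


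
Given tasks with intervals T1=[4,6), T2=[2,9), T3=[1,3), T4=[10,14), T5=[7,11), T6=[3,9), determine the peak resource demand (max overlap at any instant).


Check each time point for overlaps:
  t=4: 3 tasks active (T1, T2, T6)
Max concurrent = 3


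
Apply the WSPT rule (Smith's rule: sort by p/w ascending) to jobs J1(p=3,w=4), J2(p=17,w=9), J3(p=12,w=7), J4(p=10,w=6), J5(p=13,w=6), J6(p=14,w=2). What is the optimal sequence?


WSPT (Smith's rule): sort by p/w ascending
  J1: p/w = 3/4 = 0.750
  J4: p/w = 10/6 = 1.667
  J3: p/w = 12/7 = 1.714
  J2: p/w = 17/9 = 1.889
  J5: p/w = 13/6 = 2.167
  J6: p/w = 14/2 = 7.000
Order: J1 → J4 → J3 → J2 → J5 → J6


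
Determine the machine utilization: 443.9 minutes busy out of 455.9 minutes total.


Utilization = busy / total × 100
= 443.9 / 455.9 × 100
= 97.4%


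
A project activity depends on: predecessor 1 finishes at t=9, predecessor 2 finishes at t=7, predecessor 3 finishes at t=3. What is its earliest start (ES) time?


ES = max of all predecessor completion times
Predecessors: [9, 7, 3]
ES = max(9, 7, 3)
= 9


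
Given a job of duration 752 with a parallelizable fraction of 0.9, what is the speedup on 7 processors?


Amdahl's law: T_p = T × ((1-p) + p/N)
= 752 × ((1-0.9) + 0.9/7)
= 752 × (0.10 + 0.1286)
= 752 × 0.2286
= 171.89
Speedup = 752/171.89
= 4.38×


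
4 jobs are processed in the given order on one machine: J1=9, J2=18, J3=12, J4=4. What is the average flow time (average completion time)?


Completion times:
  J1: completes at 9
  J2: completes at 27
  J3: completes at 39
  J4: completes at 43
Sum = 118
Average = 118/4
= 29.50


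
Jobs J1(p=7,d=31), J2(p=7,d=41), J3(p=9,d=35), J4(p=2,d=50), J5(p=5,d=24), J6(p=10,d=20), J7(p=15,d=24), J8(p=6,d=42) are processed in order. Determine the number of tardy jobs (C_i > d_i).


Completion vs due date:
  J1: C=7, d=31 → on time
  J2: C=14, d=41 → on time
  J3: C=23, d=35 → on time
  J4: C=25, d=50 → on time
  J5: C=30, d=24 → TARDY
  J6: C=40, d=20 → TARDY
  J7: C=55, d=24 → TARDY
  J8: C=61, d=42 → TARDY
Tardy jobs: J5, J6, J7, J8
Count = 4


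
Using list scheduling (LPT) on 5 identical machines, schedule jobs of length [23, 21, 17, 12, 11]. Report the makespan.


Jobs (LPT sorted): [23, 21, 17, 12, 11]
Machines: 5
  J=23 → Machine 1 (load: 0+23=23)
  J=21 → Machine 2 (load: 0+21=21)
  J=17 → Machine 3 (load: 0+17=17)
  J=12 → Machine 4 (load: 0+12=12)
  J=11 → Machine 5 (load: 0+11=11)
Machine loads: [23, 21, 17, 12, 11]
Makespan = max = 23 time units


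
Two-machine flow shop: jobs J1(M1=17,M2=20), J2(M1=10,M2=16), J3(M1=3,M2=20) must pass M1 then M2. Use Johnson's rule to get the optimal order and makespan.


Johnson's rule:
Group 1 (M1≤M2, sort by M1): ['J3', 'J2', 'J1']
Group 2 (M1>M2, sort desc M2): []
Sequence: J3 → J2 → J1
Makespan calculation:
  J3: M1 done=3, M2 done=23
  J2: M1 done=13, M2 done=39
  J1: M1 done=30, M2 done=59
= Sequence: J3 → J2 → J1, Makespan: 59


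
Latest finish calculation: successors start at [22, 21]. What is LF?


LF = min of all successor start times
Successors start at: [22, 21]
LF = min(22, 21)
= 21


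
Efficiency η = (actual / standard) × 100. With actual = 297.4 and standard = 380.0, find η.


Efficiency = (actual / standard) × 100
= (297.4 / 380.0) × 100
= 78.3%


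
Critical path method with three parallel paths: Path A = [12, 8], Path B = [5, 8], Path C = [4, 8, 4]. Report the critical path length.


Path A: 12 + 8 = 20
Path B: 5 + 8 = 13
Path C: 4 + 8 + 4 = 16
Critical path = longest = max(20, 13, 16)
= 20 (Path A)


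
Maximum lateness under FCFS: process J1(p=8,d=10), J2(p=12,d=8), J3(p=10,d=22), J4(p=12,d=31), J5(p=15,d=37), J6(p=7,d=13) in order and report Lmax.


Lateness per job (L = C - d):
  J1: C=8, d=10, L=-2
  J2: C=20, d=8, L=12
  J3: C=30, d=22, L=8
  J4: C=42, d=31, L=11
  J5: C=57, d=37, L=20
  J6: C=64, d=13, L=51
Lmax = max(-2, 12, 8, 11, 20, 51)
= 51


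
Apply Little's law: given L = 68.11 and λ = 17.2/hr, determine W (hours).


Little's law: L = λW → W = L / λ
= 68.11 / 17.2
= 3.96 hours


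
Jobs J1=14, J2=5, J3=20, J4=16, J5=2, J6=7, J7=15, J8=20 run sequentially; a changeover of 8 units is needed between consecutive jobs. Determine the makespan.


Makespan = Σ processing + (n-1) × setup
= (14 + 5 + 20 + 16 + 2 + 7 + 15 + 20) + (8-1)×8
= 99 + 56
= 155 time units


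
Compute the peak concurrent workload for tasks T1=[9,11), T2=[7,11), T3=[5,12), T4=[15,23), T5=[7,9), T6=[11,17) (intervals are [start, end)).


Check each time point for overlaps:
  t=7: 3 tasks active (T2, T3, T5)
Max concurrent = 3


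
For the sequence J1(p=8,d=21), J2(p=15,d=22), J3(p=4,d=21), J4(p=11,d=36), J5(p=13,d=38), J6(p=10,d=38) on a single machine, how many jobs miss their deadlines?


Completion vs due date:
  J1: C=8, d=21 → on time
  J2: C=23, d=22 → TARDY
  J3: C=27, d=21 → TARDY
  J4: C=38, d=36 → TARDY
  J5: C=51, d=38 → TARDY
  J6: C=61, d=38 → TARDY
Tardy jobs: J2, J3, J4, J5, J6
Count = 5


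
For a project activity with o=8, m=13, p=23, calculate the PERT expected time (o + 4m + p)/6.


te = (o + 4m + p) / 6
= (8 + 4×13 + 23) / 6
= (8 + 52 + 23) / 6
= 83 / 6
= 13.83


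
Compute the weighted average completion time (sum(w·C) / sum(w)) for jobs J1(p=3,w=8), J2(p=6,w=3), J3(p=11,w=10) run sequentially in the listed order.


Completion times:
  J1: C=3, w×C=8×3=24
  J2: C=9, w×C=3×9=27
  J3: C=20, w×C=10×20=200
Sum w×C = 251
Sum w = 21
Weighted avg = 251/21
= 11.95


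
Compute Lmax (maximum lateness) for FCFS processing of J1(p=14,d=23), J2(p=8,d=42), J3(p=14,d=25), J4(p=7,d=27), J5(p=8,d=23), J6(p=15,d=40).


Lateness per job (L = C - d):
  J1: C=14, d=23, L=-9
  J2: C=22, d=42, L=-20
  J3: C=36, d=25, L=11
  J4: C=43, d=27, L=16
  J5: C=51, d=23, L=28
  J6: C=66, d=40, L=26
Lmax = max(-9, -20, 11, 16, 28, 26)
= 28


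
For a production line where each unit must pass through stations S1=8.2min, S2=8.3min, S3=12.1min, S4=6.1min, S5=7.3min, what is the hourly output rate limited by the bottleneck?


Bottleneck = longest station time
Station times: [8.2, 8.3, 12.1, 6.1, 7.3]
Max = 12.1 min
Rate = 60 / 12.1
= 4.96 units/hour (bottleneck: 12.1min)


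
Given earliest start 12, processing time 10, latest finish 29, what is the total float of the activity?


EF = ES + duration = 12 + 10 = 22
LS = LF - duration = 29 - 10 = 19
Total Float = LF - EF = 29 - 22
(or LS - ES = 19 - 12)
= 7


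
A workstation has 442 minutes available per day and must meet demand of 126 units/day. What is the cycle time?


Cycle time = available time / demand
= 442 / 126
= 3.51 min/unit


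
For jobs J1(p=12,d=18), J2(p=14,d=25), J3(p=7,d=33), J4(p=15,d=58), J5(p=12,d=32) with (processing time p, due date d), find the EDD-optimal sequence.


EDD: sort by earliest due date
  J1: d=18, p=12
  J2: d=25, p=14
  J5: d=32, p=12
  J3: d=33, p=7
  J4: d=58, p=15
Order: J1 → J2 → J5 → J3 → J4


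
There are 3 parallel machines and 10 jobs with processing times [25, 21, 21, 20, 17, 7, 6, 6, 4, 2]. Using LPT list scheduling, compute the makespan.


Jobs (LPT sorted): [25, 21, 21, 20, 17, 7, 6, 6, 4, 2]
Machines: 3
  J=25 → Machine 1 (load: 0+25=25)
  J=21 → Machine 2 (load: 0+21=21)
  J=21 → Machine 3 (load: 0+21=21)
  J=20 → Machine 2 (load: 21+20=41)
  J=17 → Machine 3 (load: 21+17=38)
  J=7 → Machine 1 (load: 25+7=32)
  J=6 → Machine 1 (load: 32+6=38)
  J=6 → Machine 1 (load: 38+6=44)
  J=4 → Machine 3 (load: 38+4=42)
  J=2 → Machine 2 (load: 41+2=43)
Machine loads: [44, 43, 42]
Makespan = max = 44 time units


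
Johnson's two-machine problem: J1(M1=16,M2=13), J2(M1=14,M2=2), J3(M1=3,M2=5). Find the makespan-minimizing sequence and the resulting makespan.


Johnson's rule:
Group 1 (M1≤M2, sort by M1): ['J3']
Group 2 (M1>M2, sort desc M2): ['J1', 'J2']
Sequence: J3 → J1 → J2
Makespan calculation:
  J3: M1 done=3, M2 done=8
  J1: M1 done=19, M2 done=32
  J2: M1 done=33, M2 done=35
= Sequence: J3 → J1 → J2, Makespan: 35


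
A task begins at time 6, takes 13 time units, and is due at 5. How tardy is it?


Completion = start + processing = 6 + 13 = 19
Tardiness = max(0, C - d) = max(0, 19 - 5)
= max(0, 14)
= 14


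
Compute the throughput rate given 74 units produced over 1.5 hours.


Throughput = units / time
= 74 / 1.5
= 49.3 units/hour


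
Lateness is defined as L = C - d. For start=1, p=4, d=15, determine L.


Completion = 1 + 4 = 5
Lateness = C - d = 5 - 15
= -10


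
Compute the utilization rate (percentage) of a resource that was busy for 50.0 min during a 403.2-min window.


Utilization = busy / total × 100
= 50.0 / 403.2 × 100
= 12.4%


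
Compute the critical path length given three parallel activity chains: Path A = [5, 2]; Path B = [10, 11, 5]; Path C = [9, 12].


Path A: 5 + 2 = 7
Path B: 10 + 11 + 5 = 26
Path C: 9 + 12 = 21
Critical path = longest = max(7, 26, 21)
= 26 (Path B)


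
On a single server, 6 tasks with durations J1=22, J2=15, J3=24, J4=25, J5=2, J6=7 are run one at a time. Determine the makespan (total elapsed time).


Sequential makespan: sum all processing times
= 22 + 15 + 24 + 25 + 2 + 7
= 95 time units


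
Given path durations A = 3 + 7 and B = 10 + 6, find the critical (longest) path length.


Path A: 3 + 7 = 10
Path B: 10 + 6 = 16
Critical path = longest = max(10, 16)
= 16 (Path B)


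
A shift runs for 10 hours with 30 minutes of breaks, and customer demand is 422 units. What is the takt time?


Available = 10×60 - 30 = 570 min
Takt time = 570 / 422
= 1.35 min/unit


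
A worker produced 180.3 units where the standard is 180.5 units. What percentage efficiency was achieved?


Efficiency = (actual / standard) × 100
= (180.3 / 180.5) × 100
= 99.9%


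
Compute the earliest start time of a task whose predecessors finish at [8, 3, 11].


ES = max of all predecessor completion times
Predecessors: [8, 3, 11]
ES = max(8, 3, 11)
= 11


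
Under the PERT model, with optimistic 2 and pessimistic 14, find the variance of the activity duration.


σ² = ((p - o) / 6)² = (p - o)² / 36
= (14 - 2)² / 36
= 12² / 36
= 144 / 36
= 4.0000


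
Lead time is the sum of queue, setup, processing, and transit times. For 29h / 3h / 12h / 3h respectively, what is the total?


Lead time = queue + setup + processing + transit
= 29 + 3 + 12 + 3
= 47 hours


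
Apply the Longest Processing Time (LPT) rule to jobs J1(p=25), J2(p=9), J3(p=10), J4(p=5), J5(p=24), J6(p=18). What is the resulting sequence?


LPT: sort by longest processing time first
  J1: p=25
  J5: p=24
  J6: p=18
  J3: p=10
  J2: p=9
  J4: p=5
Order: J1 → J5 → J6 → J3 → J2 → J4


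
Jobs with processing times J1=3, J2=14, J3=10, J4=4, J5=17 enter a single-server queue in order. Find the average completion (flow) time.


Completion times:
  J1: completes at 3
  J2: completes at 17
  J3: completes at 27
  J4: completes at 31
  J5: completes at 48
Sum = 126
Average = 126/5
= 25.20


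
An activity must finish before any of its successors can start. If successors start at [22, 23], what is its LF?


LF = min of all successor start times
Successors start at: [22, 23]
LF = min(22, 23)
= 22


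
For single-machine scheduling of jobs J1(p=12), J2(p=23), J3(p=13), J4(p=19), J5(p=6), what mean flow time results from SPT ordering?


SPT order: J5 → J1 → J3 → J4 → J2
Completion times:
  J5: C=6
  J1: C=18
  J3: C=31
  J4: C=50
  J2: C=73
Sum = 178, n = 5
Mean flow = 178/5
= 35.60


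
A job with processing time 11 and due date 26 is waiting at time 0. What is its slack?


Slack = due - current_time - processing
= 26 - 0 - 11
= 15


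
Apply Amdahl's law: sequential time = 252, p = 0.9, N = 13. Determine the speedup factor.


Amdahl's law: T_p = T × ((1-p) + p/N)
= 252 × ((1-0.9) + 0.9/13)
= 252 × (0.10 + 0.0692)
= 252 × 0.1692
= 42.65
Speedup = 252/42.65
= 5.91×


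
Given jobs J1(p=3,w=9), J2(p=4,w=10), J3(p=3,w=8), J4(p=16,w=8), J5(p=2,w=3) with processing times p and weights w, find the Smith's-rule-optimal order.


WSPT (Smith's rule): sort by p/w ascending
  J1: p/w = 3/9 = 0.333
  J3: p/w = 3/8 = 0.375
  J2: p/w = 4/10 = 0.400
  J5: p/w = 2/3 = 0.667
  J4: p/w = 16/8 = 2.000
Order: J1 → J3 → J2 → J5 → J4


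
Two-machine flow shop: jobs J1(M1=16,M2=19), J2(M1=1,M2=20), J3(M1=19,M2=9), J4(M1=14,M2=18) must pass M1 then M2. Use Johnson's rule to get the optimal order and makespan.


Johnson's rule:
Group 1 (M1≤M2, sort by M1): ['J2', 'J4', 'J1']
Group 2 (M1>M2, sort desc M2): ['J3']
Sequence: J2 → J4 → J1 → J3
Makespan calculation:
  J2: M1 done=1, M2 done=21
  J4: M1 done=15, M2 done=39
  J1: M1 done=31, M2 done=58
  J3: M1 done=50, M2 done=67
= Sequence: J2 → J4 → J1 → J3, Makespan: 67


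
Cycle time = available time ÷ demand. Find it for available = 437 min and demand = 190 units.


Cycle time = available time / demand
= 437 / 190
= 2.30 min/unit


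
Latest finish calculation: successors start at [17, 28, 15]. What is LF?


LF = min of all successor start times
Successors start at: [17, 28, 15]
LF = min(17, 28, 15)
= 15


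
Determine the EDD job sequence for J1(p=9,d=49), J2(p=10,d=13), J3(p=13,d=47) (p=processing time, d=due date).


EDD: sort by earliest due date
  J2: d=13, p=10
  J3: d=47, p=13
  J1: d=49, p=9
Order: J2 → J3 → J1


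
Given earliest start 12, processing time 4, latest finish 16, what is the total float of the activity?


EF = ES + duration = 12 + 4 = 16
LS = LF - duration = 16 - 4 = 12
Total Float = LF - EF = 16 - 16
(or LS - ES = 12 - 12)
= 0


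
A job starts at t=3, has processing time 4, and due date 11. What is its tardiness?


Completion = start + processing = 3 + 4 = 7
Tardiness = max(0, C - d) = max(0, 7 - 11)
= max(0, -4)
= 0


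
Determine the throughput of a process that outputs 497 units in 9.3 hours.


Throughput = units / time
= 497 / 9.3
= 53.4 units/hour
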